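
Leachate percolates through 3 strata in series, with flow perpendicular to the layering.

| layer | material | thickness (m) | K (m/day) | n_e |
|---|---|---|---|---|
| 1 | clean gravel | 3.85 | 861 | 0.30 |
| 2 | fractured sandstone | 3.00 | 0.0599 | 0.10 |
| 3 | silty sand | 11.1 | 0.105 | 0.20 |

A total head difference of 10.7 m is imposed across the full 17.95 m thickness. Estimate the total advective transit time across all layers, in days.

53.5

With flow normal to the layers, continuity requires the same specific discharge q through every layer.
Σ(b_i/K_i) = 3.85/861 + 3.00/0.0599 + 11.1/0.105 = 155.8 d.
q = Δh / Σ(b_i/K_i) = 10.7 / 155.8 = 0.06868 m/day.
In each layer the seepage velocity is v_i = q/n_i, so the layer transit time is t_i = b_i·n_i / q:
  layer 1 (clean gravel): t_1 = 3.85 × 0.30 / 0.06868 = 16.82 d
  layer 2 (fractured sandstone): t_2 = 3.00 × 0.10 / 0.06868 = 4.368 d
  layer 3 (silty sand): t_3 = 11.1 × 0.20 / 0.06868 = 32.33 d
Total t = Σ t_i = 53.51 days.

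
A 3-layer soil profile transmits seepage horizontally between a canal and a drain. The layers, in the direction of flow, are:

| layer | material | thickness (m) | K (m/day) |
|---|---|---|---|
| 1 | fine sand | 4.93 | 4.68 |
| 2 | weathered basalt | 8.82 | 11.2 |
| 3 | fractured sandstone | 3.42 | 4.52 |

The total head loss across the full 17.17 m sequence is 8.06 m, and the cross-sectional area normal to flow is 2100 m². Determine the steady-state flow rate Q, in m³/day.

Flow is perpendicular to layering, so the layers act in series and the equivalent K is the thickness-weighted harmonic mean.
Total thickness L = 4.93 + 8.82 + 3.42 = 17.17 m.
Σ(b_i/K_i) = 4.93/4.68 + 8.82/11.2 + 3.42/4.52 = 2.598 d.
K_eq = L / Σ(b_i/K_i) = 17.17 / 2.598 = 6.610 m/day.
Q = K_eq · A · (Δh/L) = 6.610 × 2100 × (8.06/17.17) = 6516 m³/day.

6520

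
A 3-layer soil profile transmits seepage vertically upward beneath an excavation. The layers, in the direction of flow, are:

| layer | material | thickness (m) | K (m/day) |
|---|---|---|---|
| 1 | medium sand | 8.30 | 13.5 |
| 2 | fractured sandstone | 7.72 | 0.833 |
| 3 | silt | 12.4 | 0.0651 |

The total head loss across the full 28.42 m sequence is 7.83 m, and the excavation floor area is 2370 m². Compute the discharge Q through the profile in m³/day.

92.6

Flow is perpendicular to layering, so the layers act in series and the equivalent K is the thickness-weighted harmonic mean.
Total thickness L = 8.30 + 7.72 + 12.4 = 28.42 m.
Σ(b_i/K_i) = 8.30/13.5 + 7.72/0.833 + 12.4/0.0651 = 200.4 d.
K_eq = L / Σ(b_i/K_i) = 28.42 / 200.4 = 0.1418 m/day.
Q = K_eq · A · (Δh/L) = 0.1418 × 2370 × (7.83/28.42) = 92.62 m³/day.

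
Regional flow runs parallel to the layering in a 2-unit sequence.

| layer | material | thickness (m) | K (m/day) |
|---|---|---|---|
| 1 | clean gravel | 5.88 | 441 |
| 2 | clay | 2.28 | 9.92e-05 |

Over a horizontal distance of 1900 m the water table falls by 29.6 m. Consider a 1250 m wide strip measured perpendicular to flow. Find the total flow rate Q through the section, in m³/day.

Flow is parallel to layering, so each bed carries its own Darcy discharge and the transmissivities add.
Σ(K_i·b_i) = 441×5.88 + 9.92e-05×2.28 = 2593 m²/day.
Hydraulic gradient i = Δh / L = 29.6 / 1900 = 0.01558.
Q = Σ(K_i·b_i) · W · i = 2593 × 1250 × 0.01558 = 50497 m³/day.

50500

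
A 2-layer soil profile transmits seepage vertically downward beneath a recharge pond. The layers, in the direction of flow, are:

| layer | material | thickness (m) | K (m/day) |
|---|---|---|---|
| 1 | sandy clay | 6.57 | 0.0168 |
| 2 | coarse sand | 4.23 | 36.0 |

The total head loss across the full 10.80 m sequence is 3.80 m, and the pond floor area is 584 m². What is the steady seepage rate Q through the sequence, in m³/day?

5.67

Flow is perpendicular to layering, so the layers act in series and the equivalent K is the thickness-weighted harmonic mean.
Total thickness L = 6.57 + 4.23 = 10.80 m.
Σ(b_i/K_i) = 6.57/0.0168 + 4.23/36.0 = 391.2 d.
K_eq = L / Σ(b_i/K_i) = 10.80 / 391.2 = 0.02761 m/day.
Q = K_eq · A · (Δh/L) = 0.02761 × 584 × (3.80/10.80) = 5.673 m³/day.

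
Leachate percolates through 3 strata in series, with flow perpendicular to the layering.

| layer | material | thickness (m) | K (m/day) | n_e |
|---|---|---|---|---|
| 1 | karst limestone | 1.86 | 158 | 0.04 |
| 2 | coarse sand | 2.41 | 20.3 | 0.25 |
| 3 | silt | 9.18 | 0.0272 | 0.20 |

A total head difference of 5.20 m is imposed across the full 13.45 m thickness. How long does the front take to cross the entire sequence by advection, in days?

With flow normal to the layers, continuity requires the same specific discharge q through every layer.
Σ(b_i/K_i) = 1.86/158 + 2.41/20.3 + 9.18/0.0272 = 337.6 d.
q = Δh / Σ(b_i/K_i) = 5.20 / 337.6 = 0.01540 m/day.
In each layer the seepage velocity is v_i = q/n_i, so the layer transit time is t_i = b_i·n_i / q:
  layer 1 (karst limestone): t_1 = 1.86 × 0.04 / 0.01540 = 4.831 d
  layer 2 (coarse sand): t_2 = 2.41 × 0.25 / 0.01540 = 39.12 d
  layer 3 (silt): t_3 = 9.18 × 0.20 / 0.01540 = 119.2 d
Total t = Σ t_i = 163.2 days.

163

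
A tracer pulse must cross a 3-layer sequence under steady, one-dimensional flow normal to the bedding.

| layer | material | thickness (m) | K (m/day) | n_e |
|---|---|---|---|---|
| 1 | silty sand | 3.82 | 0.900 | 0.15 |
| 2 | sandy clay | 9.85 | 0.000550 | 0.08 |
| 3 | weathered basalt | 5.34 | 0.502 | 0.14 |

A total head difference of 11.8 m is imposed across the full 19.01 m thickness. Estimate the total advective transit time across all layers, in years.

8.77

With flow normal to the layers, continuity requires the same specific discharge q through every layer.
Σ(b_i/K_i) = 3.82/0.900 + 9.85/0.000550 + 5.34/0.502 = 17924 d.
q = Δh / Σ(b_i/K_i) = 11.8 / 17924 = 0.0006583 m/day.
In each layer the seepage velocity is v_i = q/n_i, so the layer transit time is t_i = b_i·n_i / q:
  layer 1 (silty sand): t_1 = 3.82 × 0.15 / 0.0006583 = 870.4 d
  layer 2 (sandy clay): t_2 = 9.85 × 0.08 / 0.0006583 = 1197 d
  layer 3 (weathered basalt): t_3 = 5.34 × 0.14 / 0.0006583 = 1136 d
Total t = Σ t_i = 3203 days = 8.769 years.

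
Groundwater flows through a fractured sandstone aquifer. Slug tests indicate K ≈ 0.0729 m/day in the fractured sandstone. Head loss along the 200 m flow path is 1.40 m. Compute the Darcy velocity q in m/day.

Hydraulic gradient i = Δh / L = 1.40 / 200 = 0.007000.
Specific discharge q = K · i = 0.07290 × 0.007000 = 0.0005103 m/day.

0.000510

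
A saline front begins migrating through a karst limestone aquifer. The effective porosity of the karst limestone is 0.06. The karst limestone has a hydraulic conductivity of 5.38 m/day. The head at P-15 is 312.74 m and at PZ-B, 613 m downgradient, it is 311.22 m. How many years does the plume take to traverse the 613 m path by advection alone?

7.55

Hydraulic gradient i = (312.74 − 311.22) / 613 = 1.52 / 613 = 0.002480.
Darcy flux q = K · i = 5.380 × 0.002480 = 0.01334 m/day.
Seepage velocity v = q / n_e = 0.01334 / 0.06 = 0.2223 m/day.
Travel time t = L / v = 613 / 0.2223 = 2757 days = 7.548 years.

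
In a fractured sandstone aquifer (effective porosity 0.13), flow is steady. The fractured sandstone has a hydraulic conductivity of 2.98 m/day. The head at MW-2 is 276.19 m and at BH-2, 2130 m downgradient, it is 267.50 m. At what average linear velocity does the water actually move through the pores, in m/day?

0.0935

Hydraulic gradient i = (276.19 − 267.50) / 2130 = 8.69 / 2130 = 0.004080.
Darcy flux q = K · i = 2.980 × 0.004080 = 0.01216 m/day.
Seepage velocity v = q / n_e = 0.01216 / 0.13 = 0.09352 m/day.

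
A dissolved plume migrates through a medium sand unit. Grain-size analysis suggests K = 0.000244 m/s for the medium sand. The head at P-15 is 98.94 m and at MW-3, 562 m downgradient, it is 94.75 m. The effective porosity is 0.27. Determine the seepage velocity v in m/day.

Convert K: 0.000244 m/s × 86400 = 21.08 m/day.
Hydraulic gradient i = (98.94 − 94.75) / 562 = 4.19 / 562 = 0.007456.
Darcy flux q = K · i = 21.08 × 0.007456 = 0.1572 m/day.
Seepage velocity v = q / n_e = 0.1572 / 0.27 = 0.5821 m/day.

0.582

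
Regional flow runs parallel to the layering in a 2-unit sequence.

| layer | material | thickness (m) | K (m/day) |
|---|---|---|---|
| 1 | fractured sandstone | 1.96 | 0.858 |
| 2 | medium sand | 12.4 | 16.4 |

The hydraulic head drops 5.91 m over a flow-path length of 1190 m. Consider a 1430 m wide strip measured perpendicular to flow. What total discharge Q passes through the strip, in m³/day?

Flow is parallel to layering, so each bed carries its own Darcy discharge and the transmissivities add.
Σ(K_i·b_i) = 0.858×1.96 + 16.4×12.4 = 205.0 m²/day.
Hydraulic gradient i = Δh / L = 5.91 / 1190 = 0.004966.
Q = Σ(K_i·b_i) · W · i = 205.0 × 1430 × 0.004966 = 1456 m³/day.

1460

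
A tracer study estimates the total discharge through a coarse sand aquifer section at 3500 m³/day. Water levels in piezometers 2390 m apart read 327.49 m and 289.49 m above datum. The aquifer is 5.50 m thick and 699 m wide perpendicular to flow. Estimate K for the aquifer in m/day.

57.3

Cross-sectional area A = 699 × 5.50 = 3844 m².
Hydraulic gradient i = (327.49 − 289.49) / 2390 = 38 / 2390 = 0.01590.
From Q = K·A·i, K = Q / (A·i) = 3500 / (3844 × 0.01590) = 57.26 m/day.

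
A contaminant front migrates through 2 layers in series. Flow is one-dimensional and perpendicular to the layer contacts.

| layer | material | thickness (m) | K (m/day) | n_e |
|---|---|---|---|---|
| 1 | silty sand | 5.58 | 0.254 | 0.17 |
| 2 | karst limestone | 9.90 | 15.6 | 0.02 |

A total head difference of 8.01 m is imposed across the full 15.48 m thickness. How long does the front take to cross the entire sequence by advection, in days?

3.24

With flow normal to the layers, continuity requires the same specific discharge q through every layer.
Σ(b_i/K_i) = 5.58/0.254 + 9.90/15.6 = 22.60 d.
q = Δh / Σ(b_i/K_i) = 8.01 / 22.60 = 0.3544 m/day.
In each layer the seepage velocity is v_i = q/n_i, so the layer transit time is t_i = b_i·n_i / q:
  layer 1 (silty sand): t_1 = 5.58 × 0.17 / 0.3544 = 2.677 d
  layer 2 (karst limestone): t_2 = 9.90 × 0.02 / 0.3544 = 0.5587 d
Total t = Σ t_i = 3.236 days.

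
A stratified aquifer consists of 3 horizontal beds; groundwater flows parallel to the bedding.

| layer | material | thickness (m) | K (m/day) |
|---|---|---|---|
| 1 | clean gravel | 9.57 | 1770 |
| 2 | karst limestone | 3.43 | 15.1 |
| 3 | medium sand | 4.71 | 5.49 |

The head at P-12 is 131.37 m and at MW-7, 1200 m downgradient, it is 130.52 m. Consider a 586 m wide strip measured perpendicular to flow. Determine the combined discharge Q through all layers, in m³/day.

Flow is parallel to layering, so each bed carries its own Darcy discharge and the transmissivities add.
Σ(K_i·b_i) = 1770×9.57 + 15.1×3.43 + 5.49×4.71 = 17017 m²/day.
Hydraulic gradient i = (131.37 − 130.52) / 1200 = 0.85 / 1200 = 0.0007083.
Q = Σ(K_i·b_i) · W · i = 17017 × 586 × 0.0007083 = 7063 m³/day.

7060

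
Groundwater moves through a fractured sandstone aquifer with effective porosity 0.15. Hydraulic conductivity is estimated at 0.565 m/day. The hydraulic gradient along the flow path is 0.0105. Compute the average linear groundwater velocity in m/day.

0.0395

Hydraulic gradient i = 0.0105.
Darcy flux q = K · i = 0.5650 × 0.01050 = 0.005932 m/day.
Seepage velocity v = q / n_e = 0.005932 / 0.15 = 0.03955 m/day.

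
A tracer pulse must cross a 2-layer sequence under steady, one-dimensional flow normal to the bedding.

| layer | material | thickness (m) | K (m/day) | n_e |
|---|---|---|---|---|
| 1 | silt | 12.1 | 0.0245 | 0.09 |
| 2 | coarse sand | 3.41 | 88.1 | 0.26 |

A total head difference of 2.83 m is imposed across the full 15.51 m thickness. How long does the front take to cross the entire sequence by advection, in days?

With flow normal to the layers, continuity requires the same specific discharge q through every layer.
Σ(b_i/K_i) = 12.1/0.0245 + 3.41/88.1 = 493.9 d.
q = Δh / Σ(b_i/K_i) = 2.83 / 493.9 = 0.005730 m/day.
In each layer the seepage velocity is v_i = q/n_i, so the layer transit time is t_i = b_i·n_i / q:
  layer 1 (silt): t_1 = 12.1 × 0.09 / 0.005730 = 190.1 d
  layer 2 (coarse sand): t_2 = 3.41 × 0.26 / 0.005730 = 154.7 d
Total t = Σ t_i = 344.8 days.

345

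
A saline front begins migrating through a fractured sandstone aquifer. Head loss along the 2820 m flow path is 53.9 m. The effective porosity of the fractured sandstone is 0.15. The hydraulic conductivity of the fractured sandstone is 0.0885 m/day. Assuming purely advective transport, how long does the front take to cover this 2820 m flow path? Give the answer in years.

685

Hydraulic gradient i = Δh / L = 53.9 / 2820 = 0.01911.
Darcy flux q = K · i = 0.08850 × 0.01911 = 0.001692 m/day.
Seepage velocity v = q / n_e = 0.001692 / 0.15 = 0.01128 m/day.
Travel time t = L / v = 2820 / 0.01128 = 2.501e+05 days = 684.6 years.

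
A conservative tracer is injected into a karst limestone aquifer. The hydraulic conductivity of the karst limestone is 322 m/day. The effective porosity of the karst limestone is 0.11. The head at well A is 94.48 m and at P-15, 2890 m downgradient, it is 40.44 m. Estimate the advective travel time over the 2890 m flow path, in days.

52.8

Hydraulic gradient i = (94.48 − 40.44) / 2890 = 54.04 / 2890 = 0.01870.
Darcy flux q = K · i = 322.0 × 0.01870 = 6.021 m/day.
Seepage velocity v = q / n_e = 6.021 / 0.11 = 54.74 m/day.
Travel time t = L / v = 2890 / 54.74 = 52.80 days.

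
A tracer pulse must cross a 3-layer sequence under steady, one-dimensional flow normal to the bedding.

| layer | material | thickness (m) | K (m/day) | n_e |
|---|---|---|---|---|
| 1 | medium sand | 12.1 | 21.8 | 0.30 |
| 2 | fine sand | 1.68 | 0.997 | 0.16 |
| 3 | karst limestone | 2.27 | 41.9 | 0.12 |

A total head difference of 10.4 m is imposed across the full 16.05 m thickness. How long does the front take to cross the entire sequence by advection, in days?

0.920

With flow normal to the layers, continuity requires the same specific discharge q through every layer.
Σ(b_i/K_i) = 12.1/21.8 + 1.68/0.997 + 2.27/41.9 = 2.294 d.
q = Δh / Σ(b_i/K_i) = 10.4 / 2.294 = 4.533 m/day.
In each layer the seepage velocity is v_i = q/n_i, so the layer transit time is t_i = b_i·n_i / q:
  layer 1 (medium sand): t_1 = 12.1 × 0.30 / 4.533 = 0.8008 d
  layer 2 (fine sand): t_2 = 1.68 × 0.16 / 4.533 = 0.05930 d
  layer 3 (karst limestone): t_3 = 2.27 × 0.12 / 4.533 = 0.06009 d
Total t = Σ t_i = 0.9202 days.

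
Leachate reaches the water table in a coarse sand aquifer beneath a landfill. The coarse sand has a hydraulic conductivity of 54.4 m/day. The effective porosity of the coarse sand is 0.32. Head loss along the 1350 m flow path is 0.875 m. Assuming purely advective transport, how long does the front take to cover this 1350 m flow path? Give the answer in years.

Hydraulic gradient i = Δh / L = 0.875 / 1350 = 0.0006481.
Darcy flux q = K · i = 54.40 × 0.0006481 = 0.03526 m/day.
Seepage velocity v = q / n_e = 0.03526 / 0.32 = 0.1102 m/day.
Travel time t = L / v = 1350 / 0.1102 = 12252 days = 33.54 years.

33.5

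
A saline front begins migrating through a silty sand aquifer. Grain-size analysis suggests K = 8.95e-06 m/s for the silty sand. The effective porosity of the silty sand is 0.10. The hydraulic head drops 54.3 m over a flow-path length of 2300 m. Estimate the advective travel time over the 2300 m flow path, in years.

Convert K: 8.95e-06 m/s × 86400 = 0.7733 m/day.
Hydraulic gradient i = Δh / L = 54.3 / 2300 = 0.02361.
Darcy flux q = K · i = 0.7733 × 0.02361 = 0.01826 m/day.
Seepage velocity v = q / n_e = 0.01826 / 0.10 = 0.1826 m/day.
Travel time t = L / v = 2300 / 0.1826 = 12599 days = 34.49 years.

34.5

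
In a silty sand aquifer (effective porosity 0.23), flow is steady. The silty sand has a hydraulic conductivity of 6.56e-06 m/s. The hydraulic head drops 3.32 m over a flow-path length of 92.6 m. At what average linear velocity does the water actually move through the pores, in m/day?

0.0884

Convert K: 6.56e-06 m/s × 86400 = 0.5668 m/day.
Hydraulic gradient i = Δh / L = 3.32 / 92.6 = 0.03585.
Darcy flux q = K · i = 0.5668 × 0.03585 = 0.02032 m/day.
Seepage velocity v = q / n_e = 0.02032 / 0.23 = 0.08835 m/day.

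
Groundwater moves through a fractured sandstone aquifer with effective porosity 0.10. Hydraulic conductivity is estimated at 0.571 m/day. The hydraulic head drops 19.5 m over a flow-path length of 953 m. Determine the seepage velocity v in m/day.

0.117

Hydraulic gradient i = Δh / L = 19.5 / 953 = 0.02046.
Darcy flux q = K · i = 0.5710 × 0.02046 = 0.01168 m/day.
Seepage velocity v = q / n_e = 0.01168 / 0.10 = 0.1168 m/day.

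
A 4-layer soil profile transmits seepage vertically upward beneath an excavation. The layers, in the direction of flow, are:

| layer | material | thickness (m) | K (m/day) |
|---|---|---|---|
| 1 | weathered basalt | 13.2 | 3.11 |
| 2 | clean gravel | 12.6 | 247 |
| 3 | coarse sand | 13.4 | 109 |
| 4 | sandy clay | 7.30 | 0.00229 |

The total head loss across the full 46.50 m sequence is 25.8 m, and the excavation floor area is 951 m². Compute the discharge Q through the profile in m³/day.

7.69

Flow is perpendicular to layering, so the layers act in series and the equivalent K is the thickness-weighted harmonic mean.
Total thickness L = 13.2 + 12.6 + 13.4 + 7.30 = 46.50 m.
Σ(b_i/K_i) = 13.2/3.11 + 12.6/247 + 13.4/109 + 7.30/0.00229 = 3192 d.
K_eq = L / Σ(b_i/K_i) = 46.50 / 3192 = 0.01457 m/day.
Q = K_eq · A · (Δh/L) = 0.01457 × 951 × (25.8/46.50) = 7.686 m³/day.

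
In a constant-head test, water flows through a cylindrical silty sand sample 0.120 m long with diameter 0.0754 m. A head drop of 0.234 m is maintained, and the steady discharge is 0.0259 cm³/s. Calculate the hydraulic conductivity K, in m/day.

0.257

Cross-sectional area A = π·(d/2)² = π × (0.0754/2)² = 0.004465 m².
Convert discharge: 0.0259 cm³/s = 2.590e-08 m³/s.
Darcy's law rearranged: K = Q·L / (A·Δh) = 2.590e-08 × 0.120 / (0.004465 × 0.234) = 2.975e-06 m/s = 0.2570 m/day.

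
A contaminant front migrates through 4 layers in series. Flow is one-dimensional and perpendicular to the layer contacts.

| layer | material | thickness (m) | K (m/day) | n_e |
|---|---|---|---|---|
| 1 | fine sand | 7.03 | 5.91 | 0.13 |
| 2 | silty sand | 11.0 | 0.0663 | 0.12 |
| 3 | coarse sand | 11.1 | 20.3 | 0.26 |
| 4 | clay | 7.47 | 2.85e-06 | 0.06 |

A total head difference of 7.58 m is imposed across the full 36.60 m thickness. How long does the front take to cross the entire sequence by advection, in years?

With flow normal to the layers, continuity requires the same specific discharge q through every layer.
Σ(b_i/K_i) = 7.03/5.91 + 11.0/0.0663 + 11.1/20.3 + 7.47/2.85e-06 = 2.621e+06 d.
q = Δh / Σ(b_i/K_i) = 7.58 / 2.621e+06 = 2.892e-06 m/day.
In each layer the seepage velocity is v_i = q/n_i, so the layer transit time is t_i = b_i·n_i / q:
  layer 1 (fine sand): t_1 = 7.03 × 0.13 / 2.892e-06 = 3.160e+05 d
  layer 2 (silty sand): t_2 = 11.0 × 0.12 / 2.892e-06 = 4.565e+05 d
  layer 3 (coarse sand): t_3 = 11.1 × 0.26 / 2.892e-06 = 9.980e+05 d
  layer 4 (clay): t_4 = 7.47 × 0.06 / 2.892e-06 = 1.550e+05 d
Total t = Σ t_i = 1.925e+06 days = 5272 years.

5270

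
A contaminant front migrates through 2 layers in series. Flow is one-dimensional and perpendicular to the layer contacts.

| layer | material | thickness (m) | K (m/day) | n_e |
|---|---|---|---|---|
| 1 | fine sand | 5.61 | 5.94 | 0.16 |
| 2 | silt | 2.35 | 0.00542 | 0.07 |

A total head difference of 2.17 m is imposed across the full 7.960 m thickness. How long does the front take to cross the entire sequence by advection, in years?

With flow normal to the layers, continuity requires the same specific discharge q through every layer.
Σ(b_i/K_i) = 5.61/5.94 + 2.35/0.00542 = 434.5 d.
q = Δh / Σ(b_i/K_i) = 2.17 / 434.5 = 0.004994 m/day.
In each layer the seepage velocity is v_i = q/n_i, so the layer transit time is t_i = b_i·n_i / q:
  layer 1 (fine sand): t_1 = 5.61 × 0.16 / 0.004994 = 179.7 d
  layer 2 (silt): t_2 = 2.35 × 0.07 / 0.004994 = 32.94 d
Total t = Σ t_i = 212.7 days = 0.5823 years.

0.582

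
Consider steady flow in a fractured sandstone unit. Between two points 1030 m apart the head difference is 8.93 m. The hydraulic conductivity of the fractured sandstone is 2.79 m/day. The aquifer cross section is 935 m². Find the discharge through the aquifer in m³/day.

22.6

Hydraulic gradient i = Δh / L = 8.93 / 1030 = 0.008670.
Darcy's law: Q = K · A · i = 2.790 × 935.0 × 0.008670 = 22.62 m³/day.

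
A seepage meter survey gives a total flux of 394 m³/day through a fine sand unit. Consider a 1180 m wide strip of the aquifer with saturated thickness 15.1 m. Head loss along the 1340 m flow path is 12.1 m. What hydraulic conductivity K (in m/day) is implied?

2.45

Cross-sectional area A = 1180 × 15.1 = 17818 m².
Hydraulic gradient i = Δh / L = 12.1 / 1340 = 0.009030.
From Q = K·A·i, K = Q / (A·i) = 394 / (17818 × 0.009030) = 2.449 m/day.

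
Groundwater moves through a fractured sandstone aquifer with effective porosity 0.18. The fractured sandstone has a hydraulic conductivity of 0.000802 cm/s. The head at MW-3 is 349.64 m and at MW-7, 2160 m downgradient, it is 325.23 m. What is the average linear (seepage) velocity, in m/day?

0.0435

Convert K: 0.000802 cm/s × 864 = 0.6929 m/day.
Hydraulic gradient i = (349.64 − 325.23) / 2160 = 24.41 / 2160 = 0.01130.
Darcy flux q = K · i = 0.6929 × 0.01130 = 0.007831 m/day.
Seepage velocity v = q / n_e = 0.007831 / 0.18 = 0.04350 m/day.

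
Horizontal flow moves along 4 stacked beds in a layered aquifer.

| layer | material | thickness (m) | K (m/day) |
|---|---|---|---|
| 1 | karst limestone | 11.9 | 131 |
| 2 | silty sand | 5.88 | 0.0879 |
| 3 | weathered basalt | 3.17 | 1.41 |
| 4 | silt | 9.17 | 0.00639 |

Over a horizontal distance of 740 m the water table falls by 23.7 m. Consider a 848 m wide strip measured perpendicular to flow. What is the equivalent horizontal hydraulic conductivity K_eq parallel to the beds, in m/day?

51.9

Flow is parallel to layering, so each bed carries its own Darcy discharge and the transmissivities add.
Σ(K_i·b_i) = 131×11.9 + 0.0879×5.88 + 1.41×3.17 + 0.00639×9.17 = 1564 m²/day.
Total thickness b = 30.12 m, so K_eq = Σ(K_i·b_i)/b = 51.92 m/day.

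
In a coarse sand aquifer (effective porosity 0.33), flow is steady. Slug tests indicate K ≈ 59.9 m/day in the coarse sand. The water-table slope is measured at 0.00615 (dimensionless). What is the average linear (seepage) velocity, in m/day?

1.12

Hydraulic gradient i = 0.00615.
Darcy flux q = K · i = 59.90 × 0.006150 = 0.3684 m/day.
Seepage velocity v = q / n_e = 0.3684 / 0.33 = 1.116 m/day.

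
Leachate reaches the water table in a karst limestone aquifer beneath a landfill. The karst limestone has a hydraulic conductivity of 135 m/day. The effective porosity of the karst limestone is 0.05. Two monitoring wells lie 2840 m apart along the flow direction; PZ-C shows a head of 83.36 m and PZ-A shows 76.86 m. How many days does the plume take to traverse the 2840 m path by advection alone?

Hydraulic gradient i = (83.36 − 76.86) / 2840 = 6.5 / 2840 = 0.002289.
Darcy flux q = K · i = 135.0 × 0.002289 = 0.3090 m/day.
Seepage velocity v = q / n_e = 0.3090 / 0.05 = 6.180 m/day.
Travel time t = L / v = 2840 / 6.180 = 459.6 days.

460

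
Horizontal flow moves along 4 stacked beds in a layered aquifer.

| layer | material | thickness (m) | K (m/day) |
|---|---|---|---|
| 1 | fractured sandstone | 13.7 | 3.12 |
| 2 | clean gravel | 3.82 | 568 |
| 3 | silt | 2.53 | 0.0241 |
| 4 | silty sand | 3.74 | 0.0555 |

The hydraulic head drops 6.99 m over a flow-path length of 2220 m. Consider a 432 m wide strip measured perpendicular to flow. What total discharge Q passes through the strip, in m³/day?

3010

Flow is parallel to layering, so each bed carries its own Darcy discharge and the transmissivities add.
Σ(K_i·b_i) = 3.12×13.7 + 568×3.82 + 0.0241×2.53 + 0.0555×3.74 = 2213 m²/day.
Hydraulic gradient i = Δh / L = 6.99 / 2220 = 0.003149.
Q = Σ(K_i·b_i) · W · i = 2213 × 432 × 0.003149 = 3010 m³/day.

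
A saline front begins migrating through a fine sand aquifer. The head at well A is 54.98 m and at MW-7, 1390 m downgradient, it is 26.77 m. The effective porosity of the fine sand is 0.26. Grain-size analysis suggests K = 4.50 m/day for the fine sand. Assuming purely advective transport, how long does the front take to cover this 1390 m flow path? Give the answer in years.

Hydraulic gradient i = (54.98 − 26.77) / 1390 = 28.21 / 1390 = 0.02029.
Darcy flux q = K · i = 4.500 × 0.02029 = 0.09133 m/day.
Seepage velocity v = q / n_e = 0.09133 / 0.26 = 0.3513 m/day.
Travel time t = L / v = 1390 / 0.3513 = 3957 days = 10.83 years.

10.8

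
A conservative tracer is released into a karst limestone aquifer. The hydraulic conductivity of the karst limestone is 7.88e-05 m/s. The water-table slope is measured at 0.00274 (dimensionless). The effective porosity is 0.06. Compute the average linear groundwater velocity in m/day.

0.311

Convert K: 7.88e-05 m/s × 86400 = 6.808 m/day.
Hydraulic gradient i = 0.00274.
Darcy flux q = K · i = 6.808 × 0.002740 = 0.01865 m/day.
Seepage velocity v = q / n_e = 0.01865 / 0.06 = 0.3109 m/day.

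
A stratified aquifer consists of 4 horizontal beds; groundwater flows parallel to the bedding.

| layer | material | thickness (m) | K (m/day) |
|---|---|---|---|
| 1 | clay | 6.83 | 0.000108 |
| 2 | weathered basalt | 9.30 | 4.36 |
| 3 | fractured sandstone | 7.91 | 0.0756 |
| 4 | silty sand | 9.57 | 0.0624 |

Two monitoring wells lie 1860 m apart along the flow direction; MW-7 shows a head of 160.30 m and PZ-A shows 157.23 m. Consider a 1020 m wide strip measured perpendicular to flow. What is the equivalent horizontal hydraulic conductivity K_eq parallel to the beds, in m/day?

1.24

Flow is parallel to layering, so each bed carries its own Darcy discharge and the transmissivities add.
Σ(K_i·b_i) = 0.000108×6.83 + 4.36×9.30 + 0.0756×7.91 + 0.0624×9.57 = 41.74 m²/day.
Total thickness b = 33.61 m, so K_eq = Σ(K_i·b_i)/b = 1.242 m/day.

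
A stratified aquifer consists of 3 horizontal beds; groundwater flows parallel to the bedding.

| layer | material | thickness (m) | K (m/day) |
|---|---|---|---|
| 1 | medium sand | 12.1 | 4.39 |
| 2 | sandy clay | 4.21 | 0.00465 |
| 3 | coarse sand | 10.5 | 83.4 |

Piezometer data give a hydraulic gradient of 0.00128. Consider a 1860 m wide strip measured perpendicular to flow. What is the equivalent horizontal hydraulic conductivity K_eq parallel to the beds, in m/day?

Flow is parallel to layering, so each bed carries its own Darcy discharge and the transmissivities add.
Σ(K_i·b_i) = 4.39×12.1 + 0.00465×4.21 + 83.4×10.5 = 928.8 m²/day.
Total thickness b = 26.81 m, so K_eq = Σ(K_i·b_i)/b = 34.65 m/day.

34.6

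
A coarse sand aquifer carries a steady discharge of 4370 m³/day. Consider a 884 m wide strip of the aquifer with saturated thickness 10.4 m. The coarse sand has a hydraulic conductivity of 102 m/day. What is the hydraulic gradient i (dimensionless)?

0.00466

Cross-sectional area A = 884 × 10.4 = 9194 m².
From Q = K·A·i, i = Q / (K·A) = 4370 / (102.0 × 9194) = 0.004660.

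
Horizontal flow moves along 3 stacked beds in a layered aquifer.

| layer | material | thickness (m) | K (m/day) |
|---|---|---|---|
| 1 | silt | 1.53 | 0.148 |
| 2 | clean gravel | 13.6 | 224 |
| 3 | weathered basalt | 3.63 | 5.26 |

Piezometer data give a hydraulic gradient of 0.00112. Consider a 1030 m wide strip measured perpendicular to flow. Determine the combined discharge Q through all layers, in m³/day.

3540

Flow is parallel to layering, so each bed carries its own Darcy discharge and the transmissivities add.
Σ(K_i·b_i) = 0.148×1.53 + 224×13.6 + 5.26×3.63 = 3066 m²/day.
Hydraulic gradient i = 0.00112.
Q = Σ(K_i·b_i) · W · i = 3066 × 1030 × 0.001120 = 3537 m³/day.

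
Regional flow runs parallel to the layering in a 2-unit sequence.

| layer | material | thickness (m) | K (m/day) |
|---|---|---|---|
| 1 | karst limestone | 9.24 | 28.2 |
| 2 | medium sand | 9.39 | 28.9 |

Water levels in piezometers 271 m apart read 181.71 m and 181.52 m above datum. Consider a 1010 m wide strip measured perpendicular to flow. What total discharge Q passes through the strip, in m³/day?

377

Flow is parallel to layering, so each bed carries its own Darcy discharge and the transmissivities add.
Σ(K_i·b_i) = 28.2×9.24 + 28.9×9.39 = 531.9 m²/day.
Hydraulic gradient i = (181.71 − 181.52) / 271 = 0.19 / 271 = 0.0007011.
Q = Σ(K_i·b_i) · W · i = 531.9 × 1010 × 0.0007011 = 376.7 m³/day.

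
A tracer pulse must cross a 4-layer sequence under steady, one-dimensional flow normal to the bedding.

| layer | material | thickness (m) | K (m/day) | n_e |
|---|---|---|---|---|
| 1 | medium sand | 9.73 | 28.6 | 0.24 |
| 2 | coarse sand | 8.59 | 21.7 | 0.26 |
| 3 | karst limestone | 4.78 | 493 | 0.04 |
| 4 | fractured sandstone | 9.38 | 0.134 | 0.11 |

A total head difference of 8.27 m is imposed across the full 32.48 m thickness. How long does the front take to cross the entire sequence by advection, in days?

49.5

With flow normal to the layers, continuity requires the same specific discharge q through every layer.
Σ(b_i/K_i) = 9.73/28.6 + 8.59/21.7 + 4.78/493 + 9.38/0.134 = 70.75 d.
q = Δh / Σ(b_i/K_i) = 8.27 / 70.75 = 0.1169 m/day.
In each layer the seepage velocity is v_i = q/n_i, so the layer transit time is t_i = b_i·n_i / q:
  layer 1 (medium sand): t_1 = 9.73 × 0.24 / 0.1169 = 19.98 d
  layer 2 (coarse sand): t_2 = 8.59 × 0.26 / 0.1169 = 19.11 d
  layer 3 (karst limestone): t_3 = 4.78 × 0.04 / 0.1169 = 1.636 d
  layer 4 (fractured sandstone): t_4 = 9.38 × 0.11 / 0.1169 = 8.827 d
Total t = Σ t_i = 49.54 days.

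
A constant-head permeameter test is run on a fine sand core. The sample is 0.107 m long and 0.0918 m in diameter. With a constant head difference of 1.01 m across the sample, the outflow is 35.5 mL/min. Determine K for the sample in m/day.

Cross-sectional area A = π·(d/2)² = π × (0.0918/2)² = 0.006619 m².
Convert discharge: 35.5 mL/min = 5.917e-07 m³/s.
Darcy's law rearranged: K = Q·L / (A·Δh) = 5.917e-07 × 0.107 / (0.006619 × 1.01) = 9.470e-06 m/s = 0.8182 m/day.

0.818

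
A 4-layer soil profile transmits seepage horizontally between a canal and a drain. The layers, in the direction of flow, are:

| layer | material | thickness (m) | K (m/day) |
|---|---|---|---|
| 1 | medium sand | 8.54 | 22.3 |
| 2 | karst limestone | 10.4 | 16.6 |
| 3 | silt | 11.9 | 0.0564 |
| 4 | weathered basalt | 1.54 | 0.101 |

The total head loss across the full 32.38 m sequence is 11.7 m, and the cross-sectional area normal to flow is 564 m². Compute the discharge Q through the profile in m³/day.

Flow is perpendicular to layering, so the layers act in series and the equivalent K is the thickness-weighted harmonic mean.
Total thickness L = 8.54 + 10.4 + 11.9 + 1.54 = 32.38 m.
Σ(b_i/K_i) = 8.54/22.3 + 10.4/16.6 + 11.9/0.0564 + 1.54/0.101 = 227.2 d.
K_eq = L / Σ(b_i/K_i) = 32.38 / 227.2 = 0.1425 m/day.
Q = K_eq · A · (Δh/L) = 0.1425 × 564 × (11.7/32.38) = 29.04 m³/day.

29.0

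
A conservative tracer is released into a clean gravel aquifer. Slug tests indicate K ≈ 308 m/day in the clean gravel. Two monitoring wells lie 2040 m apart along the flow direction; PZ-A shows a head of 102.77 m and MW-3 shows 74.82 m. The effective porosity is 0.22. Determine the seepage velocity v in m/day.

19.2

Hydraulic gradient i = (102.77 − 74.82) / 2040 = 27.95 / 2040 = 0.01370.
Darcy flux q = K · i = 308.0 × 0.01370 = 4.220 m/day.
Seepage velocity v = q / n_e = 4.220 / 0.22 = 19.18 m/day.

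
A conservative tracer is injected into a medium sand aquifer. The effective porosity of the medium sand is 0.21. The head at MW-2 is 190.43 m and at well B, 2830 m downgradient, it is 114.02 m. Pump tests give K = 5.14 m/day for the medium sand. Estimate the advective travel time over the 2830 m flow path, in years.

Hydraulic gradient i = (190.43 − 114.02) / 2830 = 76.41 / 2830 = 0.02700.
Darcy flux q = K · i = 5.140 × 0.02700 = 0.1388 m/day.
Seepage velocity v = q / n_e = 0.1388 / 0.21 = 0.6609 m/day.
Travel time t = L / v = 2830 / 0.6609 = 4282 days = 11.72 years.

11.7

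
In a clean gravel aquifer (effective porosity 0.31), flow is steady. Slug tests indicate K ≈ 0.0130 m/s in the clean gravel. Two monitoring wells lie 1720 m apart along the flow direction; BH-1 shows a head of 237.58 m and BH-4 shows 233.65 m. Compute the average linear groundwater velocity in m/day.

Convert K: 0.0130 m/s × 86400 = 1123 m/day.
Hydraulic gradient i = (237.58 − 233.65) / 1720 = 3.93 / 1720 = 0.002285.
Darcy flux q = K · i = 1123 × 0.002285 = 2.566 m/day.
Seepage velocity v = q / n_e = 2.566 / 0.31 = 8.279 m/day.

8.28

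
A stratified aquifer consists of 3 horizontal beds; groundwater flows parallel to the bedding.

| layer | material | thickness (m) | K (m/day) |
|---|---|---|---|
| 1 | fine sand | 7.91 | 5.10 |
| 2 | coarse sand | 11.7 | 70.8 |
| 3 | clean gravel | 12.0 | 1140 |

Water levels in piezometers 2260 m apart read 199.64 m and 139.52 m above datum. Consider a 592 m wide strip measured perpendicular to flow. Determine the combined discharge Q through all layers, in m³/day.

Flow is parallel to layering, so each bed carries its own Darcy discharge and the transmissivities add.
Σ(K_i·b_i) = 5.10×7.91 + 70.8×11.7 + 1140×12.0 = 14549 m²/day.
Hydraulic gradient i = (199.64 − 139.52) / 2260 = 60.12 / 2260 = 0.02660.
Q = Σ(K_i·b_i) · W · i = 14549 × 592 × 0.02660 = 2.291e+05 m³/day.

229000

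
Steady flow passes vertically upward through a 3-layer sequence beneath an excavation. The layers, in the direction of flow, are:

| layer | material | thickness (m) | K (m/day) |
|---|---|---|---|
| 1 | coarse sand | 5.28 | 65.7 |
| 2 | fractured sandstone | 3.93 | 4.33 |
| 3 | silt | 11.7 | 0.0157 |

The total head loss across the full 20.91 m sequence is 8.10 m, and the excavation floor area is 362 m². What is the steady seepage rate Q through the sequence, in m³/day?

Flow is perpendicular to layering, so the layers act in series and the equivalent K is the thickness-weighted harmonic mean.
Total thickness L = 5.28 + 3.93 + 11.7 = 20.91 m.
Σ(b_i/K_i) = 5.28/65.7 + 3.93/4.33 + 11.7/0.0157 = 746.2 d.
K_eq = L / Σ(b_i/K_i) = 20.91 / 746.2 = 0.02802 m/day.
Q = K_eq · A · (Δh/L) = 0.02802 × 362 × (8.10/20.91) = 3.929 m³/day.

3.93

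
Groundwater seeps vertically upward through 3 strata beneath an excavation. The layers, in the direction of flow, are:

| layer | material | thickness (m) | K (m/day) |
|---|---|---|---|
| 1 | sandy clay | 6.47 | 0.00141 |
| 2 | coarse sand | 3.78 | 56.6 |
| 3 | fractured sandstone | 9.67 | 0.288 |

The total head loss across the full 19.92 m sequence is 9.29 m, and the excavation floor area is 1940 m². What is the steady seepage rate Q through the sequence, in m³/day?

3.90

Flow is perpendicular to layering, so the layers act in series and the equivalent K is the thickness-weighted harmonic mean.
Total thickness L = 6.47 + 3.78 + 9.67 = 19.92 m.
Σ(b_i/K_i) = 6.47/0.00141 + 3.78/56.6 + 9.67/0.288 = 4622 d.
K_eq = L / Σ(b_i/K_i) = 19.92 / 4622 = 0.004310 m/day.
Q = K_eq · A · (Δh/L) = 0.004310 × 1940 × (9.29/19.92) = 3.899 m³/day.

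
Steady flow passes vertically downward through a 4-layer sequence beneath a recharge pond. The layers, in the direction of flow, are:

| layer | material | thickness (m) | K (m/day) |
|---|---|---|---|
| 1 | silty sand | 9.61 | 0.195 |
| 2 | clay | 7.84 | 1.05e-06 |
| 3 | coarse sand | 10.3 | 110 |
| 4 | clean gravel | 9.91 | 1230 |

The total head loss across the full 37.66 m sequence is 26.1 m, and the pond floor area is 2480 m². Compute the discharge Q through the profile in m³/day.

0.00867

Flow is perpendicular to layering, so the layers act in series and the equivalent K is the thickness-weighted harmonic mean.
Total thickness L = 9.61 + 7.84 + 10.3 + 9.91 = 37.66 m.
Σ(b_i/K_i) = 9.61/0.195 + 7.84/1.05e-06 + 10.3/110 + 9.91/1230 = 7.467e+06 d.
K_eq = L / Σ(b_i/K_i) = 37.66 / 7.467e+06 = 5.044e-06 m/day.
Q = K_eq · A · (Δh/L) = 5.044e-06 × 2480 × (26.1/37.66) = 0.008669 m³/day.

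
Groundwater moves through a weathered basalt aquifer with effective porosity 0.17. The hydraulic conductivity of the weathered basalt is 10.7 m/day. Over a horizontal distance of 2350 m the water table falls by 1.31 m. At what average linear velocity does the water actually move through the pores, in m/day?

Hydraulic gradient i = Δh / L = 1.31 / 2350 = 0.0005574.
Darcy flux q = K · i = 10.70 × 0.0005574 = 0.005965 m/day.
Seepage velocity v = q / n_e = 0.005965 / 0.17 = 0.03509 m/day.

0.0351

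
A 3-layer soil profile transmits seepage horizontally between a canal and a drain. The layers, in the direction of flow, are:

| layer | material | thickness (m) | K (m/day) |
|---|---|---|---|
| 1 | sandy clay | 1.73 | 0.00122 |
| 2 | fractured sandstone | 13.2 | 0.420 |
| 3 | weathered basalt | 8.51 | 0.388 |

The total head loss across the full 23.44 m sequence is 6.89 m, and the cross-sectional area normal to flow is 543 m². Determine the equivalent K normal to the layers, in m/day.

Flow is perpendicular to layering, so the layers act in series and the equivalent K is the thickness-weighted harmonic mean.
Total thickness L = 1.73 + 13.2 + 8.51 = 23.44 m.
Σ(b_i/K_i) = 1.73/0.00122 + 13.2/0.420 + 8.51/0.388 = 1471 d.
K_eq = L / Σ(b_i/K_i) = 23.44 / 1471 = 0.01593 m/day.

0.0159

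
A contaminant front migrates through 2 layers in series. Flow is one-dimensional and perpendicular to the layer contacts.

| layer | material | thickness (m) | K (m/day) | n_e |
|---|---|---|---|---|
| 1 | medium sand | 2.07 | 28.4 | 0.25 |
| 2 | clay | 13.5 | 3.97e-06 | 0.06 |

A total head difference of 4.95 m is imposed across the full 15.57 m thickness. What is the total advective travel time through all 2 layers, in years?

2500

With flow normal to the layers, continuity requires the same specific discharge q through every layer.
Σ(b_i/K_i) = 2.07/28.4 + 13.5/3.97e-06 = 3.401e+06 d.
q = Δh / Σ(b_i/K_i) = 4.95 / 3.401e+06 = 1.456e-06 m/day.
In each layer the seepage velocity is v_i = q/n_i, so the layer transit time is t_i = b_i·n_i / q:
  layer 1 (medium sand): t_1 = 2.07 × 0.25 / 1.456e-06 = 3.555e+05 d
  layer 2 (clay): t_2 = 13.5 × 0.06 / 1.456e-06 = 5.564e+05 d
Total t = Σ t_i = 9.120e+05 days = 2497 years.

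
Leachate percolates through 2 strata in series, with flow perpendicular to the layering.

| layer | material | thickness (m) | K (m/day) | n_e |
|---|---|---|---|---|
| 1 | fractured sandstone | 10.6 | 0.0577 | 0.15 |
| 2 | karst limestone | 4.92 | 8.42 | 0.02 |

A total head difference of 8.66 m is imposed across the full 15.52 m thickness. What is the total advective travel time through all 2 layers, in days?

35.9

With flow normal to the layers, continuity requires the same specific discharge q through every layer.
Σ(b_i/K_i) = 10.6/0.0577 + 4.92/8.42 = 184.3 d.
q = Δh / Σ(b_i/K_i) = 8.66 / 184.3 = 0.04699 m/day.
In each layer the seepage velocity is v_i = q/n_i, so the layer transit time is t_i = b_i·n_i / q:
  layer 1 (fractured sandstone): t_1 = 10.6 × 0.15 / 0.04699 = 33.84 d
  layer 2 (karst limestone): t_2 = 4.92 × 0.02 / 0.04699 = 2.094 d
Total t = Σ t_i = 35.93 days.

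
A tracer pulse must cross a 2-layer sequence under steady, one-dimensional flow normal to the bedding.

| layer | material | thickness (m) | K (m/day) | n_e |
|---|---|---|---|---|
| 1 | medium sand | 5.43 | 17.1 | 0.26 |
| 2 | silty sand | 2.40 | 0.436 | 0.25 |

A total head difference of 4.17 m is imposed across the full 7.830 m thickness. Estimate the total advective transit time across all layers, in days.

2.81

With flow normal to the layers, continuity requires the same specific discharge q through every layer.
Σ(b_i/K_i) = 5.43/17.1 + 2.40/0.436 = 5.822 d.
q = Δh / Σ(b_i/K_i) = 4.17 / 5.822 = 0.7162 m/day.
In each layer the seepage velocity is v_i = q/n_i, so the layer transit time is t_i = b_i·n_i / q:
  layer 1 (medium sand): t_1 = 5.43 × 0.26 / 0.7162 = 1.971 d
  layer 2 (silty sand): t_2 = 2.40 × 0.25 / 0.7162 = 0.8377 d
Total t = Σ t_i = 2.809 days.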